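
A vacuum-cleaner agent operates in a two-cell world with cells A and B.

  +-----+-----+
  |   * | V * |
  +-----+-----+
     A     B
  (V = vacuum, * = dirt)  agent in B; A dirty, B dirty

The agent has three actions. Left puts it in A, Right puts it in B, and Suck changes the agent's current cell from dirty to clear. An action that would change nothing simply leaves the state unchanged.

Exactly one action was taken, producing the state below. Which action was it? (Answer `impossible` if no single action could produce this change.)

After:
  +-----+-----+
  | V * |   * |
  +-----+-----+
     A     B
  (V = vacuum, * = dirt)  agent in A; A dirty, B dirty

Left

try  Left: (A; A:dirty, B:dirty)  ← match
try Right: (B; A:dirty, B:dirty)
try  Suck: (B; A:dirty, B:clear)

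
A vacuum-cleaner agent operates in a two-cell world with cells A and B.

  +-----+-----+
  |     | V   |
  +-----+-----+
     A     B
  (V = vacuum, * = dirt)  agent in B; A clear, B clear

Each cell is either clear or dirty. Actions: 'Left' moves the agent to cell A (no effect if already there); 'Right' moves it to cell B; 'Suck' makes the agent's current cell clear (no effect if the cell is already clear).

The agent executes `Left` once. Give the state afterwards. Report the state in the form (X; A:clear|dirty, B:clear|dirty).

(A; A:clear, B:clear)

start: (B; A:clear, B:clear)
1) do Left; now (A; A:clear, B:clear)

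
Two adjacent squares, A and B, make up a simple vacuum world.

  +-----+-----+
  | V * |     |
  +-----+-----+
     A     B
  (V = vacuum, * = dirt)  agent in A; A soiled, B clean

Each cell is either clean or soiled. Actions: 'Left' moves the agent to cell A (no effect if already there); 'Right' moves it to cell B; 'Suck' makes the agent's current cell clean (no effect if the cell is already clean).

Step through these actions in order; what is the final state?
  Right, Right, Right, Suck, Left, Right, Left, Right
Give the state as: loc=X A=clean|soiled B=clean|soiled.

[1] after Right: loc=B A=soiled B=clean
[2] after Right: loc=B A=soiled B=clean
[3] after Right: loc=B A=soiled B=clean
[4] after Suck: loc=B A=soiled B=clean
[5] after Left: loc=A A=soiled B=clean
[6] after Right: loc=B A=soiled B=clean
[7] after Left: loc=A A=soiled B=clean
[8] after Right: loc=B A=soiled B=clean

loc=B A=soiled B=clean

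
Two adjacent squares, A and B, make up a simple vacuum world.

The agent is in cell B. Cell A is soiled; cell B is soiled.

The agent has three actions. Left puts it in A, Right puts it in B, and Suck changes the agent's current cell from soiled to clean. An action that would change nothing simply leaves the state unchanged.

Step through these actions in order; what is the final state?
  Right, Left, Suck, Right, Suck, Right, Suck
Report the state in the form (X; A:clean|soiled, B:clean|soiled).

(B; A:clean, B:clean)

Right (#1): (B; A:soiled, B:soiled)
Left (#2): (A; A:soiled, B:soiled)
Suck (#3): (A; A:clean, B:soiled)
Right (#4): (B; A:clean, B:soiled)
Suck (#5): (B; A:clean, B:clean)
Right (#6): (B; A:clean, B:clean)
Suck (#7): (B; A:clean, B:clean)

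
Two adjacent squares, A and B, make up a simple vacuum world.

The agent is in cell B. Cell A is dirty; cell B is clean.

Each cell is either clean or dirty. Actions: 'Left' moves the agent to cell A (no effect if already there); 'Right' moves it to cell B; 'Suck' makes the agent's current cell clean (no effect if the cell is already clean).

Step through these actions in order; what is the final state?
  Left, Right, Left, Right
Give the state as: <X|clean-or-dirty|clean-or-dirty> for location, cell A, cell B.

t=1 Left ⇒ <A|dirty|clean>
t=2 Right ⇒ <B|dirty|clean>
t=3 Left ⇒ <A|dirty|clean>
t=4 Right ⇒ <B|dirty|clean>

<B|dirty|clean>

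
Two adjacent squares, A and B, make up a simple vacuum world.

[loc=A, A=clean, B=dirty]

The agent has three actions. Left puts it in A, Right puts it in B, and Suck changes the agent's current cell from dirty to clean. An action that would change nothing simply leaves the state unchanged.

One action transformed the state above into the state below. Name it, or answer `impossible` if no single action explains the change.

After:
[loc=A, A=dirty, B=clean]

try  Left: in A — A clean, B dirty
try Right: in B — A clean, B dirty
try  Suck: in A — A clean, B dirty
no single action produces the after-state

impossible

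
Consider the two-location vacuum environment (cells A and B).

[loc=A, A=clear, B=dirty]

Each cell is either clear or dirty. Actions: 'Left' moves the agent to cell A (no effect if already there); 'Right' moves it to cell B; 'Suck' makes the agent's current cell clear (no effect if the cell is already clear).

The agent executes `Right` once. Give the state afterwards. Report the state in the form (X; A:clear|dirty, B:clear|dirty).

start: (A; A:clear, B:dirty)
t=1 Right ⇒ (B; A:clear, B:dirty)

(B; A:clear, B:dirty)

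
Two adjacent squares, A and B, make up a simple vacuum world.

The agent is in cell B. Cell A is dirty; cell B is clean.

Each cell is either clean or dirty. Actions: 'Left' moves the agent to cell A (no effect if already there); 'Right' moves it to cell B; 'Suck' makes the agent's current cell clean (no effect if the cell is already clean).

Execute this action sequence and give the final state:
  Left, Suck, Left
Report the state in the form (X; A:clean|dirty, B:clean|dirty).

(A; A:clean, B:clean)

step 1/3 (Left): (A; A:dirty, B:clean)
step 2/3 (Suck): (A; A:clean, B:clean)
step 3/3 (Left): (A; A:clean, B:clean)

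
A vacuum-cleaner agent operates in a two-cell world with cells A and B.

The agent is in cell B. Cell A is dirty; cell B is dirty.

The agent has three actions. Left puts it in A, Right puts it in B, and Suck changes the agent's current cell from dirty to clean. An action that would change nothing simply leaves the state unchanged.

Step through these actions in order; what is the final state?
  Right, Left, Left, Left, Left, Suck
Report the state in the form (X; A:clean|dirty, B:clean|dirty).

Right (#1): (B; A:dirty, B:dirty)
Left (#2): (A; A:dirty, B:dirty)
Left (#3): (A; A:dirty, B:dirty)
Left (#4): (A; A:dirty, B:dirty)
Left (#5): (A; A:dirty, B:dirty)
Suck (#6): (A; A:clean, B:dirty)

(A; A:clean, B:dirty)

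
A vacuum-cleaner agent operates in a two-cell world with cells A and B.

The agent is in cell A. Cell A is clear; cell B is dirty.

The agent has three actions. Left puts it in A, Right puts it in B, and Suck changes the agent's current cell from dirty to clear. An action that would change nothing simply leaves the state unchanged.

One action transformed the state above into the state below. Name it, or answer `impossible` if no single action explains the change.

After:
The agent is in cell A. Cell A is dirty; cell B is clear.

impossible

try  Left: in A — A clear, B dirty
try Right: in B — A clear, B dirty
try  Suck: in A — A clear, B dirty
no single action produces the after-state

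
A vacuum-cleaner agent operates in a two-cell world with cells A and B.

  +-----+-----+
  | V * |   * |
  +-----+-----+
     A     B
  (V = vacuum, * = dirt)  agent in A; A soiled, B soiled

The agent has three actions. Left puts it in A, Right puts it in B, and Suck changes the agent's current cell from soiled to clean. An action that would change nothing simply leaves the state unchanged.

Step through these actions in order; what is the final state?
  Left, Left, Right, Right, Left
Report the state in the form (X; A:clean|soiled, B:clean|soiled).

[1] after Left: (A; A:soiled, B:soiled)
[2] after Left: (A; A:soiled, B:soiled)
[3] after Right: (B; A:soiled, B:soiled)
[4] after Right: (B; A:soiled, B:soiled)
[5] after Left: (A; A:soiled, B:soiled)

(A; A:soiled, B:soiled)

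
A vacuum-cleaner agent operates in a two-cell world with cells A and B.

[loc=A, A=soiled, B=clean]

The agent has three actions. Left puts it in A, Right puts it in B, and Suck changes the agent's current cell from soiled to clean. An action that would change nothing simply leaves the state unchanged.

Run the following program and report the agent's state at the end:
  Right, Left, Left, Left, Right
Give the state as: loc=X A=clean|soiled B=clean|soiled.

loc=B A=soiled B=clean

t=1 Right ⇒ loc=B A=soiled B=clean
t=2 Left ⇒ loc=A A=soiled B=clean
t=3 Left ⇒ loc=A A=soiled B=clean
t=4 Left ⇒ loc=A A=soiled B=clean
t=5 Right ⇒ loc=B A=soiled B=clean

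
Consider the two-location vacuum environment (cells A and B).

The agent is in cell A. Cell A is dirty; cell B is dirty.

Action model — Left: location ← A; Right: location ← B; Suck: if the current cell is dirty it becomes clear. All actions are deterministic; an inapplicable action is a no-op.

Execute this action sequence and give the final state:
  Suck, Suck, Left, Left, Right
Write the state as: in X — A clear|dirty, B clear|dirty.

1) do Suck; now in A — A clear, B dirty
2) do Suck; now in A — A clear, B dirty
3) do Left; now in A — A clear, B dirty
4) do Left; now in A — A clear, B dirty
5) do Right; now in B — A clear, B dirty

in B — A clear, B dirty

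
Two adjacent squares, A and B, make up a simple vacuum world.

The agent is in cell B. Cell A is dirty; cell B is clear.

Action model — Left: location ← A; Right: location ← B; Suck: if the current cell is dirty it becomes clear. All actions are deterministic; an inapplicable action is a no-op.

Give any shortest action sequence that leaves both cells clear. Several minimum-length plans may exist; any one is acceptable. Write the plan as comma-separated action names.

Left, Suck

t=1 Left ⇒ (A; A:dirty, B:clear)
t=2 Suck ⇒ (A; A:clear, B:clear)
min 2: go A then Suck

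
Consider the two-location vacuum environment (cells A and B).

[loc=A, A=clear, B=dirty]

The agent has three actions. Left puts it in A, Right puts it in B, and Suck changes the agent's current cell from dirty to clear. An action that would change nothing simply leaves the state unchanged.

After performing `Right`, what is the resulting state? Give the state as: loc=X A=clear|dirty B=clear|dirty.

start: loc=A A=clear B=dirty
t=1 Right ⇒ loc=B A=clear B=dirty

loc=B A=clear B=dirty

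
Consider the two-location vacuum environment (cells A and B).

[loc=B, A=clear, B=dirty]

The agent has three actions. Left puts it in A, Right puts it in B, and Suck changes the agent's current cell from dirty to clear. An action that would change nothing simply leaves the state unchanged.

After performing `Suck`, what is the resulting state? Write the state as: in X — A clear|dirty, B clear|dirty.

in B — A clear, B clear

start: in B — A clear, B dirty
t=1 Suck ⇒ in B — A clear, B clear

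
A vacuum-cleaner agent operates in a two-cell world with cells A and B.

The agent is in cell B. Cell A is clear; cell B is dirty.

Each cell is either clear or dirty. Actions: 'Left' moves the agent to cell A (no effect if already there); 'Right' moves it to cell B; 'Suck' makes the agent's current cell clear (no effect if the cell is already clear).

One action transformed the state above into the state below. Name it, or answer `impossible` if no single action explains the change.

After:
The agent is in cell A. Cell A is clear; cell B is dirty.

try  Left: in A — A clear, B dirty  ← match
try Right: in B — A clear, B dirty
try  Suck: in B — A clear, B clear

Left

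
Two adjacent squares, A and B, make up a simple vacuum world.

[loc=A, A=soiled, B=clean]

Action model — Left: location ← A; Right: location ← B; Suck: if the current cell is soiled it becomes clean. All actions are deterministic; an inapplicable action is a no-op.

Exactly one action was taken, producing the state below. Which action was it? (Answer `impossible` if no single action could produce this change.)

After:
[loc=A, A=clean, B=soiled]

try  Left: <A|soiled|clean>
try Right: <B|soiled|clean>
try  Suck: <A|clean|clean>
no single action produces the after-state

impossible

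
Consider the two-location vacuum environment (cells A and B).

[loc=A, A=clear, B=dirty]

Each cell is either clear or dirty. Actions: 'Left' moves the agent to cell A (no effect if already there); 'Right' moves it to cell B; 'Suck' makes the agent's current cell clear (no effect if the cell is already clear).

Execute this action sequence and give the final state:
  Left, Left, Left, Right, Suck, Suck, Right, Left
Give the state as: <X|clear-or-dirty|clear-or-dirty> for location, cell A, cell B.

<A|clear|clear>

t=1 Left ⇒ <A|clear|dirty>
t=2 Left ⇒ <A|clear|dirty>
t=3 Left ⇒ <A|clear|dirty>
t=4 Right ⇒ <B|clear|dirty>
t=5 Suck ⇒ <B|clear|clear>
t=6 Suck ⇒ <B|clear|clear>
t=7 Right ⇒ <B|clear|clear>
t=8 Left ⇒ <A|clear|clear>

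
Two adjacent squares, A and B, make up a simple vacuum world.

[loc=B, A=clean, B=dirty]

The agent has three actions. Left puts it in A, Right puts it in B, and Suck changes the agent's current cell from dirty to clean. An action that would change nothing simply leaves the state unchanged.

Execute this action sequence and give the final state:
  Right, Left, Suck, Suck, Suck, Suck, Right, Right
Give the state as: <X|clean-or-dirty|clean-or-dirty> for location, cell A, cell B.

1. Right → <B|clean|dirty>
2. Left → <A|clean|dirty>
3. Suck → <A|clean|dirty>
4. Suck → <A|clean|dirty>
5. Suck → <A|clean|dirty>
6. Suck → <A|clean|dirty>
7. Right → <B|clean|dirty>
8. Right → <B|clean|dirty>

<B|clean|dirty>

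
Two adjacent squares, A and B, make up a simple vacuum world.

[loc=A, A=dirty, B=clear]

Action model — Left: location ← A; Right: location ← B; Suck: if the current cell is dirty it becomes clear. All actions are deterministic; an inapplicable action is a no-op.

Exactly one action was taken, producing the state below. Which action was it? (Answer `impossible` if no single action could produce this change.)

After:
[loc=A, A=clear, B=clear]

Suck

try  Left: loc=A A=dirty B=clear
try Right: loc=B A=dirty B=clear
try  Suck: loc=A A=clear B=clear  ← match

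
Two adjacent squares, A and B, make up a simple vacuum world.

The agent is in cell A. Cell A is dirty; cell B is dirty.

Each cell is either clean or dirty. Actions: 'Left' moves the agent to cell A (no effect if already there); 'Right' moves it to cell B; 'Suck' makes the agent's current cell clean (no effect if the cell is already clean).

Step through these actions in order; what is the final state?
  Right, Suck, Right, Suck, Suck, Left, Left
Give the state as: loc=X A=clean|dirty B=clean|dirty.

loc=A A=dirty B=clean

step 1/7 (Right): loc=B A=dirty B=dirty
step 2/7 (Suck): loc=B A=dirty B=clean
step 3/7 (Right): loc=B A=dirty B=clean
step 4/7 (Suck): loc=B A=dirty B=clean
step 5/7 (Suck): loc=B A=dirty B=clean
step 6/7 (Left): loc=A A=dirty B=clean
step 7/7 (Left): loc=A A=dirty B=clean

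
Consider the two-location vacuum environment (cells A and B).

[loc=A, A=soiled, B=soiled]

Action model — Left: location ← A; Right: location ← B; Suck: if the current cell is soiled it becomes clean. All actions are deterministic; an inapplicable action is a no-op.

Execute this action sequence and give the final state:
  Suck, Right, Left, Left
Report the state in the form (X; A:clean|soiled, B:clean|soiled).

Suck (#1): (A; A:clean, B:soiled)
Right (#2): (B; A:clean, B:soiled)
Left (#3): (A; A:clean, B:soiled)
Left (#4): (A; A:clean, B:soiled)

(A; A:clean, B:soiled)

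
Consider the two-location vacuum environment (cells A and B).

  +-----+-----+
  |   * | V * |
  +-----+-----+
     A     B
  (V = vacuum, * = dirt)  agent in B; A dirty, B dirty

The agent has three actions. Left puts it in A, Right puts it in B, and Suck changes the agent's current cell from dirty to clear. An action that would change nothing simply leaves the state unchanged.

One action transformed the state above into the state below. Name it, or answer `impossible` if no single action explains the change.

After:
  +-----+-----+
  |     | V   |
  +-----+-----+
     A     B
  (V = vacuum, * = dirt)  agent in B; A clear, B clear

try  Left: (A; A:dirty, B:dirty)
try Right: (B; A:dirty, B:dirty)
try  Suck: (B; A:dirty, B:clear)
no single action produces the after-state

impossible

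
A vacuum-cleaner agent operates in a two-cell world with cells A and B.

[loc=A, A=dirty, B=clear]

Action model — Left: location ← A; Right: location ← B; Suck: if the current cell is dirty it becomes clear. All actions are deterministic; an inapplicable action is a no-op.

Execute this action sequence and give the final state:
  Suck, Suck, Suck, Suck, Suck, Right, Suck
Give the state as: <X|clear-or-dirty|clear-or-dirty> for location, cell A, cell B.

<B|clear|clear>

step 1/7 (Suck): <A|clear|clear>
step 2/7 (Suck): <A|clear|clear>
step 3/7 (Suck): <A|clear|clear>
step 4/7 (Suck): <A|clear|clear>
step 5/7 (Suck): <A|clear|clear>
step 6/7 (Right): <B|clear|clear>
step 7/7 (Suck): <B|clear|clear>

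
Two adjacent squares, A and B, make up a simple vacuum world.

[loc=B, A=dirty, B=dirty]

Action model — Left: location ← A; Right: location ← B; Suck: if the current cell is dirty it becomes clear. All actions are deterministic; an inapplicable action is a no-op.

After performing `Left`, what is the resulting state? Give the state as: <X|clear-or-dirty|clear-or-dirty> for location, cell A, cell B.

start: <B|dirty|dirty>
step 1/1 (Left): <A|dirty|dirty>

<A|dirty|dirty>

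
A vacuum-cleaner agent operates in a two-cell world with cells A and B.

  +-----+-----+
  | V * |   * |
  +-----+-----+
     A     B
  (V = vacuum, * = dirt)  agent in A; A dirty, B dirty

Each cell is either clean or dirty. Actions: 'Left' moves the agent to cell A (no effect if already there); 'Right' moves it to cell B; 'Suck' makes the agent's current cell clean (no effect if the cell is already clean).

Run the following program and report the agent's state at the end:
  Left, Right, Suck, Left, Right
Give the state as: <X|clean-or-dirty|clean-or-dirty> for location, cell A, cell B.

1. Left → <A|dirty|dirty>
2. Right → <B|dirty|dirty>
3. Suck → <B|dirty|clean>
4. Left → <A|dirty|clean>
5. Right → <B|dirty|clean>

<B|dirty|clean>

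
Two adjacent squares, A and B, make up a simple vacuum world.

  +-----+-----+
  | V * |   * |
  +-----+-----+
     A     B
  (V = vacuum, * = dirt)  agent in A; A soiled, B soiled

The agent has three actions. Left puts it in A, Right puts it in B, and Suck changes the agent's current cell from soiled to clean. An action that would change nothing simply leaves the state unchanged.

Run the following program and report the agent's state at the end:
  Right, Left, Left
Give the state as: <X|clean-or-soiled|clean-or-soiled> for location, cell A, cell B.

<A|soiled|soiled>

t=1 Right ⇒ <B|soiled|soiled>
t=2 Left ⇒ <A|soiled|soiled>
t=3 Left ⇒ <A|soiled|soiled>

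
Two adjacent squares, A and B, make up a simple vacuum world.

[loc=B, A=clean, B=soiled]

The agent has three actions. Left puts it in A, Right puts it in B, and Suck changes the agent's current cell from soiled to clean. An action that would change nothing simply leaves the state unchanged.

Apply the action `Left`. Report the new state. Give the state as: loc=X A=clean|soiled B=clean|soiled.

start: loc=B A=clean B=soiled
step 1/1 (Left): loc=A A=clean B=soiled

loc=A A=clean B=soiled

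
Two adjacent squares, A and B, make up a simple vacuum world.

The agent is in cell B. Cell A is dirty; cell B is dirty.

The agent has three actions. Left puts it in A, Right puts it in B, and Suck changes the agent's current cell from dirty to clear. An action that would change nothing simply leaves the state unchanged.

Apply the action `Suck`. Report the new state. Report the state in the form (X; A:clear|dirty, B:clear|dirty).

start: (B; A:dirty, B:dirty)
step 1/1 (Suck): (B; A:dirty, B:clear)

(B; A:dirty, B:clear)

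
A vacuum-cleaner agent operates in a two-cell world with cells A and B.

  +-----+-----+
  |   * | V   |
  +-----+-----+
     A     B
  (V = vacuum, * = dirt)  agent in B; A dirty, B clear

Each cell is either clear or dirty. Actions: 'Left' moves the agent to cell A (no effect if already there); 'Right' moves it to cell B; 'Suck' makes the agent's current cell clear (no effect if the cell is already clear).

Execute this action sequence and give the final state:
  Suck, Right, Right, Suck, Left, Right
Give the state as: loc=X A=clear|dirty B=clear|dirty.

1) do Suck; now loc=B A=dirty B=clear
2) do Right; now loc=B A=dirty B=clear
3) do Right; now loc=B A=dirty B=clear
4) do Suck; now loc=B A=dirty B=clear
5) do Left; now loc=A A=dirty B=clear
6) do Right; now loc=B A=dirty B=clear

loc=B A=dirty B=clear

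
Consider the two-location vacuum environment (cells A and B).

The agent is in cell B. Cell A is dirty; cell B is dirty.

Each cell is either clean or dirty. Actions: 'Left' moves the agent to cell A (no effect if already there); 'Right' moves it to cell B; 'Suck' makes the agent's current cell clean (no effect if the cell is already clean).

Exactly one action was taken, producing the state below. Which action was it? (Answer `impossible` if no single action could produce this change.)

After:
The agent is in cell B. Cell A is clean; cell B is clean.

try  Left: <A|dirty|dirty>
try Right: <B|dirty|dirty>
try  Suck: <B|dirty|clean>
no single action produces the after-state

impossible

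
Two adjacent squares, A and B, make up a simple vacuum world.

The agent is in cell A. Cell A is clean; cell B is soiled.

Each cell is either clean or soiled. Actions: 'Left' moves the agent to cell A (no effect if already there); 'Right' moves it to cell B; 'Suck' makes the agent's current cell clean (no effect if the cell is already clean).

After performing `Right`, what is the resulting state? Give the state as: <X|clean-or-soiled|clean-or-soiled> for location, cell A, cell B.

<B|clean|soiled>

start: <A|clean|soiled>
t=1 Right ⇒ <B|clean|soiled>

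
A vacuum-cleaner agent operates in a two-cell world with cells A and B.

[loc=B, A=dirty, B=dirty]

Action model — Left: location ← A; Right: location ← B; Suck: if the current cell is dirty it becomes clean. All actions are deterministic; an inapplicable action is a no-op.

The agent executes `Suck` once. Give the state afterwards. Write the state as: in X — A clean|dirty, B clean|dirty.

start: in B — A dirty, B dirty
1. Suck → in B — A dirty, B clean

in B — A dirty, B clean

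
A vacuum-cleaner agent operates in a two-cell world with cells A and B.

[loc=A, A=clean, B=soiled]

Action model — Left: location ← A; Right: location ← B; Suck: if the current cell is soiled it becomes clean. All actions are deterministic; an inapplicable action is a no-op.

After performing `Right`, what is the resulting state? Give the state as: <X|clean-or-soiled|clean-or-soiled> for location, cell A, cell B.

<B|clean|soiled>

start: <A|clean|soiled>
[1] after Right: <B|clean|soiled>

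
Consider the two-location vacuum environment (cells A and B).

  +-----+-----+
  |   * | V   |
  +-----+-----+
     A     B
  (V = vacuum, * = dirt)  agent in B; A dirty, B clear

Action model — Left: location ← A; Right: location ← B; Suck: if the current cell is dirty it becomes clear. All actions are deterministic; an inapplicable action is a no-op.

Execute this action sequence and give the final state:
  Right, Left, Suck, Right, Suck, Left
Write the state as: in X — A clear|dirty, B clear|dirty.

t=1 Right ⇒ in B — A dirty, B clear
t=2 Left ⇒ in A — A dirty, B clear
t=3 Suck ⇒ in A — A clear, B clear
t=4 Right ⇒ in B — A clear, B clear
t=5 Suck ⇒ in B — A clear, B clear
t=6 Left ⇒ in A — A clear, B clear

in A — A clear, B clear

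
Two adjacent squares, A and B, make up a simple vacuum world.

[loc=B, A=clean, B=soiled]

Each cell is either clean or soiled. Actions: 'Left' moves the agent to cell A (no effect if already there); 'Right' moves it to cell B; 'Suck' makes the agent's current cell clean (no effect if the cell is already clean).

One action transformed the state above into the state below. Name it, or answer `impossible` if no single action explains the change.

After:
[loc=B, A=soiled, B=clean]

impossible

try  Left: (A; A:clean, B:soiled)
try Right: (B; A:clean, B:soiled)
try  Suck: (B; A:clean, B:clean)
no single action produces the after-state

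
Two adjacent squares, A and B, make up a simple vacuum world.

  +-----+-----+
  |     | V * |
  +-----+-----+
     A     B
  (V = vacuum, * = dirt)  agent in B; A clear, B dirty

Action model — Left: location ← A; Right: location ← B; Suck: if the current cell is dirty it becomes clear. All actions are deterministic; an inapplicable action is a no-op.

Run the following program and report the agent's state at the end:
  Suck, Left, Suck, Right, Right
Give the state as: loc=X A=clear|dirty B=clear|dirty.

loc=B A=clear B=clear

1. Suck → loc=B A=clear B=clear
2. Left → loc=A A=clear B=clear
3. Suck → loc=A A=clear B=clear
4. Right → loc=B A=clear B=clear
5. Right → loc=B A=clear B=clear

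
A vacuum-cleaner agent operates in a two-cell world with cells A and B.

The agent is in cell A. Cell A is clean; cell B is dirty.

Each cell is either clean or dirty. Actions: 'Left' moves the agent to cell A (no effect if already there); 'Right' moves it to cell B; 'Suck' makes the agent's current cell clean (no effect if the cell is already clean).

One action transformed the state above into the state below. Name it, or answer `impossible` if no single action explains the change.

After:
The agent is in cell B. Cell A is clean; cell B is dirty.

try  Left: <A|clean|dirty>
try Right: <B|clean|dirty>  ← match
try  Suck: <A|clean|dirty>

Right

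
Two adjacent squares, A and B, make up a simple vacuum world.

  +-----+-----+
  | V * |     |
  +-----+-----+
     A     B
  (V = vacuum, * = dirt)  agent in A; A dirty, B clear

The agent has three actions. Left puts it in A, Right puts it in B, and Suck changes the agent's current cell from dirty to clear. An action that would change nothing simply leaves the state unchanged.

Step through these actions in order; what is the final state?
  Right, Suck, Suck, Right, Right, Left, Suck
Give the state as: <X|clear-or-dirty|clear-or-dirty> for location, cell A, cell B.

[1] after Right: <B|dirty|clear>
[2] after Suck: <B|dirty|clear>
[3] after Suck: <B|dirty|clear>
[4] after Right: <B|dirty|clear>
[5] after Right: <B|dirty|clear>
[6] after Left: <A|dirty|clear>
[7] after Suck: <A|clear|clear>

<A|clear|clear>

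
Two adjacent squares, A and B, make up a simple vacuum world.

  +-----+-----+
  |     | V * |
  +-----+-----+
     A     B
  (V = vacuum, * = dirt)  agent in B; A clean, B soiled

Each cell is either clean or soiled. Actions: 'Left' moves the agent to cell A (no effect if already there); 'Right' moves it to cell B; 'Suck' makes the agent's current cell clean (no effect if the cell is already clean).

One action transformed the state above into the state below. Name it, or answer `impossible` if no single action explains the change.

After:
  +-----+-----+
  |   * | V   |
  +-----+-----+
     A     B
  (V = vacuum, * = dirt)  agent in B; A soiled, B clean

impossible

try  Left: loc=A A=clean B=soiled
try Right: loc=B A=clean B=soiled
try  Suck: loc=B A=clean B=clean
no single action produces the after-state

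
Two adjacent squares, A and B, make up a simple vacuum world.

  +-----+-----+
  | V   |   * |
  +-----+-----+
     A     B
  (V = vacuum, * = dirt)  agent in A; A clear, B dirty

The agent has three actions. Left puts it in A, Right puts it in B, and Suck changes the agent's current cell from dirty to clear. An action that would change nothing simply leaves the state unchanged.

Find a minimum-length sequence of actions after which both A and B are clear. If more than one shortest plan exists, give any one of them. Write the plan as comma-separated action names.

Right, Suck

1) do Right; now <B|clear|dirty>
2) do Suck; now <B|clear|clear>
min 2: go B then Suck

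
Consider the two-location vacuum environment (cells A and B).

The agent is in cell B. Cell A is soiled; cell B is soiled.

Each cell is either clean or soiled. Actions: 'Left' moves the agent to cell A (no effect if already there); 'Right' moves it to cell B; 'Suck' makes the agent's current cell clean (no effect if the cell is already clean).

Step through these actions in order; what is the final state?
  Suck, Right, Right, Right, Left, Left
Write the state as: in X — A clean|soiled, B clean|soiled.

[1] after Suck: in B — A soiled, B clean
[2] after Right: in B — A soiled, B clean
[3] after Right: in B — A soiled, B clean
[4] after Right: in B — A soiled, B clean
[5] after Left: in A — A soiled, B clean
[6] after Left: in A — A soiled, B clean

in A — A soiled, B clean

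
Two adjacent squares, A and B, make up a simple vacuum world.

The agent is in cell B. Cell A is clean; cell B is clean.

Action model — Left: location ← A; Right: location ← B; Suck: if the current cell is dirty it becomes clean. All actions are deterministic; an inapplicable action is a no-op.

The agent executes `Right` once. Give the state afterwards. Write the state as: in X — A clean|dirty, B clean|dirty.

in B — A clean, B clean

start: in B — A clean, B clean
t=1 Right ⇒ in B — A clean, B clean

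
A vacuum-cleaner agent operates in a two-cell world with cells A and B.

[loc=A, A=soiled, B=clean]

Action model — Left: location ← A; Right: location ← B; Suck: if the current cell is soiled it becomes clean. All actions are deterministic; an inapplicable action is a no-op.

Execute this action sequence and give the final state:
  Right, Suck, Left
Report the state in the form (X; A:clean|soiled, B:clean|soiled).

(A; A:soiled, B:clean)

1. Right → (B; A:soiled, B:clean)
2. Suck → (B; A:soiled, B:clean)
3. Left → (A; A:soiled, B:clean)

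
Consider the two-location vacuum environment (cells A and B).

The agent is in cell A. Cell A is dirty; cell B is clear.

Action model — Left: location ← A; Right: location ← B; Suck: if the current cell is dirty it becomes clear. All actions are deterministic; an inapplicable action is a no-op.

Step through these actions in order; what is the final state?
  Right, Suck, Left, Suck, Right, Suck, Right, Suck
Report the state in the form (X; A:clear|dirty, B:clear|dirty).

t=1 Right ⇒ (B; A:dirty, B:clear)
t=2 Suck ⇒ (B; A:dirty, B:clear)
t=3 Left ⇒ (A; A:dirty, B:clear)
t=4 Suck ⇒ (A; A:clear, B:clear)
t=5 Right ⇒ (B; A:clear, B:clear)
t=6 Suck ⇒ (B; A:clear, B:clear)
t=7 Right ⇒ (B; A:clear, B:clear)
t=8 Suck ⇒ (B; A:clear, B:clear)

(B; A:clear, B:clear)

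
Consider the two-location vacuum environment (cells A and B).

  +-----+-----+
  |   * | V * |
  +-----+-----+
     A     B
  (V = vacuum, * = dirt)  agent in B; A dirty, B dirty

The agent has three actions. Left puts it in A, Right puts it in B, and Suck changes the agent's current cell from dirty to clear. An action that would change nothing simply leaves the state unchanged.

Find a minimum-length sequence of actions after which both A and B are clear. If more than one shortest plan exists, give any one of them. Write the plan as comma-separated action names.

t=1 Suck ⇒ (B; A:dirty, B:clear)
t=2 Left ⇒ (A; A:dirty, B:clear)
t=3 Suck ⇒ (A; A:clear, B:clear)
min 3: Suck B + move + Suck A

Suck, Left, Suck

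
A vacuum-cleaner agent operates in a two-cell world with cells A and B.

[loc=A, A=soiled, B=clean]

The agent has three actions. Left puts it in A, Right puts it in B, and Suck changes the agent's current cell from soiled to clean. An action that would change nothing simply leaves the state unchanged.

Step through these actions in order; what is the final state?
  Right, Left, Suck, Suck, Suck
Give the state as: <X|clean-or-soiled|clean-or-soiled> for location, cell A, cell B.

step 1/5 (Right): <B|soiled|clean>
step 2/5 (Left): <A|soiled|clean>
step 3/5 (Suck): <A|clean|clean>
step 4/5 (Suck): <A|clean|clean>
step 5/5 (Suck): <A|clean|clean>

<A|clean|clean>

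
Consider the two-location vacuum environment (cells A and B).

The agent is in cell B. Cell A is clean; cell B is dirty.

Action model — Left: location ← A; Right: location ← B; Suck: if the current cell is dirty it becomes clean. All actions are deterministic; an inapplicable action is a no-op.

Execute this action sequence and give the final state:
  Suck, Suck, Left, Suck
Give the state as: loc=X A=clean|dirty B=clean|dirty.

loc=A A=clean B=clean

t=1 Suck ⇒ loc=B A=clean B=clean
t=2 Suck ⇒ loc=B A=clean B=clean
t=3 Left ⇒ loc=A A=clean B=clean
t=4 Suck ⇒ loc=A A=clean B=clean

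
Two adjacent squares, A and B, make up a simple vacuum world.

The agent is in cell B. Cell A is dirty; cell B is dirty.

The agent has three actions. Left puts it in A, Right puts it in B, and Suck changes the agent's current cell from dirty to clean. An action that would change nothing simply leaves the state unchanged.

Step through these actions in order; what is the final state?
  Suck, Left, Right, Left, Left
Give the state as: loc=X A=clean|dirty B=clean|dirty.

loc=A A=dirty B=clean

Suck (#1): loc=B A=dirty B=clean
Left (#2): loc=A A=dirty B=clean
Right (#3): loc=B A=dirty B=clean
Left (#4): loc=A A=dirty B=clean
Left (#5): loc=A A=dirty B=clean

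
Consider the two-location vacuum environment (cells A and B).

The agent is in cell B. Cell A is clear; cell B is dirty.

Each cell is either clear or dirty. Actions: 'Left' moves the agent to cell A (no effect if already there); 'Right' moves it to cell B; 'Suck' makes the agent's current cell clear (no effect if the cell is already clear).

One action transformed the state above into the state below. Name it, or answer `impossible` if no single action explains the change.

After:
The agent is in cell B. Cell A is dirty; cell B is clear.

impossible

try  Left: in A — A clear, B dirty
try Right: in B — A clear, B dirty
try  Suck: in B — A clear, B clear
no single action produces the after-state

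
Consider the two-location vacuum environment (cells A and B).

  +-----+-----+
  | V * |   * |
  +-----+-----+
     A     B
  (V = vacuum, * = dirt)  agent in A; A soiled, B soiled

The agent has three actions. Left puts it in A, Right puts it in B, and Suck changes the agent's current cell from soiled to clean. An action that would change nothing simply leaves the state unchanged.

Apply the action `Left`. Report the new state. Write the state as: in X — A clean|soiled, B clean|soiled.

in A — A soiled, B soiled

start: in A — A soiled, B soiled
1. Left → in A — A soiled, B soiled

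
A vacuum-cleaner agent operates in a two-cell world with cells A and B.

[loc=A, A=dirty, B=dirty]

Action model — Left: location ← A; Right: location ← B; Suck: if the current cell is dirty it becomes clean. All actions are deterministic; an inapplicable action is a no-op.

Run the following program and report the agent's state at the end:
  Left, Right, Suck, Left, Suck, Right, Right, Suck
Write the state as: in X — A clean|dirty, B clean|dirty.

in B — A clean, B clean

t=1 Left ⇒ in A — A dirty, B dirty
t=2 Right ⇒ in B — A dirty, B dirty
t=3 Suck ⇒ in B — A dirty, B clean
t=4 Left ⇒ in A — A dirty, B clean
t=5 Suck ⇒ in A — A clean, B clean
t=6 Right ⇒ in B — A clean, B clean
t=7 Right ⇒ in B — A clean, B clean
t=8 Suck ⇒ in B — A clean, B clean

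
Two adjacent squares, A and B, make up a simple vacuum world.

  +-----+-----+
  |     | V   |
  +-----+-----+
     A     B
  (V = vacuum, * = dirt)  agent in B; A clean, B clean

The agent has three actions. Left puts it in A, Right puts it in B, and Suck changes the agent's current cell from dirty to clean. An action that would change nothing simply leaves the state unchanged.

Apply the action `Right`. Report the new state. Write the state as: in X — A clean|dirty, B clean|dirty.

in B — A clean, B clean

start: in B — A clean, B clean
1) do Right; now in B — A clean, B clean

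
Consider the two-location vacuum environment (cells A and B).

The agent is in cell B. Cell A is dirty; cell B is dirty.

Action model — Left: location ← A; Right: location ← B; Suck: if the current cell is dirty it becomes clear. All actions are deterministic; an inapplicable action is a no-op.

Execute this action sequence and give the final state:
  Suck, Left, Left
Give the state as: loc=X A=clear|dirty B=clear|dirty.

[1] after Suck: loc=B A=dirty B=clear
[2] after Left: loc=A A=dirty B=clear
[3] after Left: loc=A A=dirty B=clear

loc=A A=dirty B=clear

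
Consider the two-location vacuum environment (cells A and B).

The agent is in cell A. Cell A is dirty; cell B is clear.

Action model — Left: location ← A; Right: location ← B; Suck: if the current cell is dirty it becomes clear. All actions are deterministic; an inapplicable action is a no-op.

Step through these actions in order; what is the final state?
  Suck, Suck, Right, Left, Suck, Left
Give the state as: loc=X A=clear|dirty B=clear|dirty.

1. Suck → loc=A A=clear B=clear
2. Suck → loc=A A=clear B=clear
3. Right → loc=B A=clear B=clear
4. Left → loc=A A=clear B=clear
5. Suck → loc=A A=clear B=clear
6. Left → loc=A A=clear B=clear

loc=A A=clear B=clear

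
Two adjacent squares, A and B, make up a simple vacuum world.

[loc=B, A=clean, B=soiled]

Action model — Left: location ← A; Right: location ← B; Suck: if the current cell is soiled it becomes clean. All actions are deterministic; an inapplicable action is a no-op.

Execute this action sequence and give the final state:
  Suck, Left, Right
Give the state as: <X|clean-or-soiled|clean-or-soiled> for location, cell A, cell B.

step 1/3 (Suck): <B|clean|clean>
step 2/3 (Left): <A|clean|clean>
step 3/3 (Right): <B|clean|clean>

<B|clean|clean>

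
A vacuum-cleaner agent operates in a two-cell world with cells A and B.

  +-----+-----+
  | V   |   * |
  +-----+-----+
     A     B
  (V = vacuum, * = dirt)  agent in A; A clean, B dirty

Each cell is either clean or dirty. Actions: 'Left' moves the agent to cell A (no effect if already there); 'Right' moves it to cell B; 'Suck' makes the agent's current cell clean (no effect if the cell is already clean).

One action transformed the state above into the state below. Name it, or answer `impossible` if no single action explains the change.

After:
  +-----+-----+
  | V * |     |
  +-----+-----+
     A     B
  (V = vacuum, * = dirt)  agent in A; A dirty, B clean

try  Left: in A — A clean, B dirty
try Right: in B — A clean, B dirty
try  Suck: in A — A clean, B dirty
no single action produces the after-state

impossible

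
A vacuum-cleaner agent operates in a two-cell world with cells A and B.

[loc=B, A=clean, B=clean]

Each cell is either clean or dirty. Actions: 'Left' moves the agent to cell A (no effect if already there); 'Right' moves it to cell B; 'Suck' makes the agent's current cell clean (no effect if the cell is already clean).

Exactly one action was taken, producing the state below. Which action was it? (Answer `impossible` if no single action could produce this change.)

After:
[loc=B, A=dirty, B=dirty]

impossible

try  Left: in A — A clean, B clean
try Right: in B — A clean, B clean
try  Suck: in B — A clean, B clean
no single action produces the after-state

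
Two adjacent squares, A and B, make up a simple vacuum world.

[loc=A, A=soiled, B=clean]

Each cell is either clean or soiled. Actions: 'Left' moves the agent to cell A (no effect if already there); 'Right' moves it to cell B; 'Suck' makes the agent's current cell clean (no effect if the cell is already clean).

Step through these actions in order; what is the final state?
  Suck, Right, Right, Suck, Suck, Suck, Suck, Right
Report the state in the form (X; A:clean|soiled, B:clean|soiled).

(B; A:clean, B:clean)

t=1 Suck ⇒ (A; A:clean, B:clean)
t=2 Right ⇒ (B; A:clean, B:clean)
t=3 Right ⇒ (B; A:clean, B:clean)
t=4 Suck ⇒ (B; A:clean, B:clean)
t=5 Suck ⇒ (B; A:clean, B:clean)
t=6 Suck ⇒ (B; A:clean, B:clean)
t=7 Suck ⇒ (B; A:clean, B:clean)
t=8 Right ⇒ (B; A:clean, B:clean)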